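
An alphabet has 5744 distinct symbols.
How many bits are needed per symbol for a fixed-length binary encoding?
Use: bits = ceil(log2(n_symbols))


log2(5744) = 12.4878
Bracket: 2^12 = 4096 < 5744 <= 2^13 = 8192
So ceil(log2(5744)) = 13

bits = ceil(log2(5744)) = ceil(12.4878) = 13 bits


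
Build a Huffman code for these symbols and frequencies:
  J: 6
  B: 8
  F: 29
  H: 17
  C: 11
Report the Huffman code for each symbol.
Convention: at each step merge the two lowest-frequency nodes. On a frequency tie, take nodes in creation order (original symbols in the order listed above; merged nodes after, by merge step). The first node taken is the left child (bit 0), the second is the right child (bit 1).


Huffman tree construction:
Step 1: Merge J(6) + B(8) = 14
Step 2: Merge C(11) + (J+B)(14) = 25
Step 3: Merge H(17) + (C+(J+B))(25) = 42
Step 4: Merge F(29) + (H+(C+(J+B)))(42) = 71
Read each symbol's code off the tree from the root (left child = 0, right child = 1).

Codes:
  J: 1110 (length 4)
  B: 1111 (length 4)
  F: 0 (length 1)
  H: 10 (length 2)
  C: 110 (length 3)
Average code length: 152/71 = 2.1408 bits/symbol


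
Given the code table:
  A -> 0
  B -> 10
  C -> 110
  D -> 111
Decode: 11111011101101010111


Decoding:
111 -> D
110 -> C
111 -> D
0 -> A
110 -> C
10 -> B
10 -> B
111 -> D


Result: DCDACBBD


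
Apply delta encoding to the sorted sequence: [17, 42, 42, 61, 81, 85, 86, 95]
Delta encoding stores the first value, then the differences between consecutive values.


First value: 17
Deltas:
  42 - 17 = 25
  42 - 42 = 0
  61 - 42 = 19
  81 - 61 = 20
  85 - 81 = 4
  86 - 85 = 1
  95 - 86 = 9


Delta encoded: [17, 25, 0, 19, 20, 4, 1, 9]


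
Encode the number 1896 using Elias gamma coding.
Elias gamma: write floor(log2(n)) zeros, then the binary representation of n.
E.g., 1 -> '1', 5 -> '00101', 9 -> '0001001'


num_bits = floor(log2(1896)) + 1 = 11
leading_zeros = num_bits - 1 = 10
binary(1896) = 11101101000

Elias gamma(1896) = '0000000000' + '11101101000' = 000000000011101101000 (21 bits)


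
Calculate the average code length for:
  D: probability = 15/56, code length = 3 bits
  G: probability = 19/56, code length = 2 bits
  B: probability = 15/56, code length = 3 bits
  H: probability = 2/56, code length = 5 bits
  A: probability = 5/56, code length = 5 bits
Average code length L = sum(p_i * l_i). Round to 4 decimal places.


Weighted contributions p_i * l_i:
  D: (15/56) * 3 = 45/56
  G: (19/56) * 2 = 38/56
  B: (15/56) * 3 = 45/56
  H: (2/56) * 5 = 10/56
  A: (5/56) * 5 = 25/56
Sum = (45 + 38 + 45 + 10 + 25)/56 = 163/56

L = 163/56 = 2.9107 bits/symbol


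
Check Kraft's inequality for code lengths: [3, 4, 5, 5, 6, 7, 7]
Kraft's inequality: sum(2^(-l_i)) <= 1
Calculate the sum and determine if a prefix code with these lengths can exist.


Sum = 2^(-3) + 2^(-4) + 2^(-5) + 2^(-5) + 2^(-6) + 2^(-7) + 2^(-7)
    = 0.125 + 0.0625 + 0.03125 + 0.03125 + 0.015625 + 0.0078125 + 0.0078125
    = 36/128 = 0.28125
Since 0.28125 <= 1, Kraft's inequality IS satisfied.
A prefix code with these lengths CAN exist.

Kraft sum = 0.28125. Satisfied.


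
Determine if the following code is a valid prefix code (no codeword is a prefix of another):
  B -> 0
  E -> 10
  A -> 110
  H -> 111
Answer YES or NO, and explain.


Checking each pair (does one codeword prefix another?):
  B='0' vs E='10': no prefix
  B='0' vs A='110': no prefix
  B='0' vs H='111': no prefix
  E='10' vs B='0': no prefix
  E='10' vs A='110': no prefix
  E='10' vs H='111': no prefix
  A='110' vs B='0': no prefix
  A='110' vs E='10': no prefix
  A='110' vs H='111': no prefix
  H='111' vs B='0': no prefix
  H='111' vs E='10': no prefix
  H='111' vs A='110': no prefix
No violation found over all pairs.

YES -- this is a valid prefix code. No codeword is a prefix of any other codeword.


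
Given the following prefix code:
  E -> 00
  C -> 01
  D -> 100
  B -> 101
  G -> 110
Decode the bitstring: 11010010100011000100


Decoding step by step:
Bits 110 -> G
Bits 100 -> D
Bits 101 -> B
Bits 00 -> E
Bits 01 -> C
Bits 100 -> D
Bits 01 -> C
Bits 00 -> E


Decoded message: GDBECDCE


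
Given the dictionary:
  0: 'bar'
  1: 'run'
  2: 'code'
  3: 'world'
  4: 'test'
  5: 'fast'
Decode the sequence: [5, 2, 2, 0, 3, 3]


Look up each index in the dictionary:
  5 -> 'fast'
  2 -> 'code'
  2 -> 'code'
  0 -> 'bar'
  3 -> 'world'
  3 -> 'world'

Decoded: "fast code code bar world world"


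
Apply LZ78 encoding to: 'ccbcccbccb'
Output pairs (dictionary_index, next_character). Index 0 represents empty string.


LZ78 encoding steps:
Dictionary: {0: ''}
Step 1: w='' (idx 0), next='c' -> output (0, 'c'), add 'c' as idx 1
Step 2: w='c' (idx 1), next='b' -> output (1, 'b'), add 'cb' as idx 2
Step 3: w='c' (idx 1), next='c' -> output (1, 'c'), add 'cc' as idx 3
Step 4: w='cb' (idx 2), next='c' -> output (2, 'c'), add 'cbc' as idx 4
Step 5: w='cb' (idx 2), end of input -> output (2, '')


Encoded: [(0, 'c'), (1, 'b'), (1, 'c'), (2, 'c'), (2, '')]


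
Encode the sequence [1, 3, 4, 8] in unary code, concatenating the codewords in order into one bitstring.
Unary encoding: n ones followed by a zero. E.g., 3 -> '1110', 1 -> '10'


Encode each number as n ones followed by a terminating 0:
  1 -> 10 (2 bits)
  3 -> 1110 (4 bits)
  4 -> 11110 (5 bits)
  8 -> 111111110 (9 bits)
Total length = 2 + 4 + 5 + 9 = 20 bits.

Unary([1, 3, 4, 8]) = 10111011110111111110 (20 bits)


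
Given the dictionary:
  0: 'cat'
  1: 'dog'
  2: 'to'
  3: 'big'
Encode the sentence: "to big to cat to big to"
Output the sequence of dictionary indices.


Look up each word in the dictionary:
  'to' -> 2
  'big' -> 3
  'to' -> 2
  'cat' -> 0
  'to' -> 2
  'big' -> 3
  'to' -> 2

Encoded: [2, 3, 2, 0, 2, 3, 2]


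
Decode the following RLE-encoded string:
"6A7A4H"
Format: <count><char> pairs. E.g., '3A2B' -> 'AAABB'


Expanding each <count><char> pair:
  6A -> 'AAAAAA'
  7A -> 'AAAAAAA'
  4H -> 'HHHH'

Decoded = AAAAAAAAAAAAAHHHH


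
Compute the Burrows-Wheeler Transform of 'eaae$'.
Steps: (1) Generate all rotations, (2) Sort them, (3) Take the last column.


Rotations (sorted):
  0: $eaae -> last char: e
  1: aae$e -> last char: e
  2: ae$ea -> last char: a
  3: e$eaa -> last char: a
  4: eaae$ -> last char: $


BWT = eeaa$


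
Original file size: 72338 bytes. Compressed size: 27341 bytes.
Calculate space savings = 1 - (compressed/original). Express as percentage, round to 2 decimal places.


ratio = compressed/original = 27341/72338 = 0.377962
savings = 1 - ratio = 1 - 0.377962 = 0.622038
as a percentage: 0.622038 * 100 = 62.2%

Space savings = 1 - 27341/72338 = 62.2%


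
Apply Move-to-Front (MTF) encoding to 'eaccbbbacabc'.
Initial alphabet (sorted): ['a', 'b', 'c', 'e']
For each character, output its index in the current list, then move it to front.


MTF encoding:
'e': index 3 in ['a', 'b', 'c', 'e'] -> ['e', 'a', 'b', 'c']
'a': index 1 in ['e', 'a', 'b', 'c'] -> ['a', 'e', 'b', 'c']
'c': index 3 in ['a', 'e', 'b', 'c'] -> ['c', 'a', 'e', 'b']
'c': index 0 in ['c', 'a', 'e', 'b'] -> ['c', 'a', 'e', 'b']
'b': index 3 in ['c', 'a', 'e', 'b'] -> ['b', 'c', 'a', 'e']
'b': index 0 in ['b', 'c', 'a', 'e'] -> ['b', 'c', 'a', 'e']
'b': index 0 in ['b', 'c', 'a', 'e'] -> ['b', 'c', 'a', 'e']
'a': index 2 in ['b', 'c', 'a', 'e'] -> ['a', 'b', 'c', 'e']
'c': index 2 in ['a', 'b', 'c', 'e'] -> ['c', 'a', 'b', 'e']
'a': index 1 in ['c', 'a', 'b', 'e'] -> ['a', 'c', 'b', 'e']
'b': index 2 in ['a', 'c', 'b', 'e'] -> ['b', 'a', 'c', 'e']
'c': index 2 in ['b', 'a', 'c', 'e'] -> ['c', 'b', 'a', 'e']


Output: [3, 1, 3, 0, 3, 0, 0, 2, 2, 1, 2, 2]


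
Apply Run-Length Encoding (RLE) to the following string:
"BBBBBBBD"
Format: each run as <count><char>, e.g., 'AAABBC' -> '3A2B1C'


Scanning runs left to right:
  i=0: run of 'B' x 7 -> '7B'
  i=7: run of 'D' x 1 -> '1D'

RLE = 7B1D


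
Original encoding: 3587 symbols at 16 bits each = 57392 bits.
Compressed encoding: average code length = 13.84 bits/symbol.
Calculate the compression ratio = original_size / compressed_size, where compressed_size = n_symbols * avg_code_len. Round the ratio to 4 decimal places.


original_size = n_symbols * orig_bits = 3587 * 16 = 57392 bits
compressed_size = n_symbols * avg_code_len = 3587 * 13.84 = 49644.08 bits
ratio = original_size / compressed_size = 57392 / 49644.08 = 1.1561

Compression ratio = 1.1561


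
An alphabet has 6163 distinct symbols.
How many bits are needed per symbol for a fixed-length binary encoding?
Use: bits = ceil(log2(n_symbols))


log2(6163) = 12.5894
Bracket: 2^12 = 4096 < 6163 <= 2^13 = 8192
So ceil(log2(6163)) = 13

bits = ceil(log2(6163)) = ceil(12.5894) = 13 bits


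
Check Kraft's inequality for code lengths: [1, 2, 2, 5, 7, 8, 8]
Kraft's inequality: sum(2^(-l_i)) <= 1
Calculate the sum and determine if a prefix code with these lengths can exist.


Sum = 2^(-1) + 2^(-2) + 2^(-2) + 2^(-5) + 2^(-7) + 2^(-8) + 2^(-8)
    = 0.5 + 0.25 + 0.25 + 0.03125 + 0.0078125 + 0.00390625 + 0.00390625
    = 268/256 = 1.046875
Since 1.046875 > 1, Kraft's inequality is NOT satisfied.
A prefix code with these lengths CANNOT exist.

Kraft sum = 1.046875. Not satisfied.


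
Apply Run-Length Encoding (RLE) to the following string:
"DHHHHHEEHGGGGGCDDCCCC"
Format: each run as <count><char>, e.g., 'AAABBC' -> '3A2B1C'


Scanning runs left to right:
  i=0: run of 'D' x 1 -> '1D'
  i=1: run of 'H' x 5 -> '5H'
  i=6: run of 'E' x 2 -> '2E'
  i=8: run of 'H' x 1 -> '1H'
  i=9: run of 'G' x 5 -> '5G'
  i=14: run of 'C' x 1 -> '1C'
  i=15: run of 'D' x 2 -> '2D'
  i=17: run of 'C' x 4 -> '4C'

RLE = 1D5H2E1H5G1C2D4C


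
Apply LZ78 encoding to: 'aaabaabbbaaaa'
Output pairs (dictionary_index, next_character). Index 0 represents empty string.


LZ78 encoding steps:
Dictionary: {0: ''}
Step 1: w='' (idx 0), next='a' -> output (0, 'a'), add 'a' as idx 1
Step 2: w='a' (idx 1), next='a' -> output (1, 'a'), add 'aa' as idx 2
Step 3: w='' (idx 0), next='b' -> output (0, 'b'), add 'b' as idx 3
Step 4: w='aa' (idx 2), next='b' -> output (2, 'b'), add 'aab' as idx 4
Step 5: w='b' (idx 3), next='b' -> output (3, 'b'), add 'bb' as idx 5
Step 6: w='aa' (idx 2), next='a' -> output (2, 'a'), add 'aaa' as idx 6
Step 7: w='a' (idx 1), end of input -> output (1, '')


Encoded: [(0, 'a'), (1, 'a'), (0, 'b'), (2, 'b'), (3, 'b'), (2, 'a'), (1, '')]


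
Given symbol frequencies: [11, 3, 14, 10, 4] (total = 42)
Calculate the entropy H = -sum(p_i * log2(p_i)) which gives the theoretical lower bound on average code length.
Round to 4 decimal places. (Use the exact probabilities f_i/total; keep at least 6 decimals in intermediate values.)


Per-symbol terms -p_i * log2(p_i) with p_i = f_i/42:
  p = 11/42 = 0.261905: log2(p) = -1.932886, -p*log2(p) = 0.506232
  p = 3/42 = 0.071429: log2(p) = -3.807355, -p*log2(p) = 0.271954
  p = 14/42 = 0.333333: log2(p) = -1.584963, -p*log2(p) = 0.528321
  p = 10/42 = 0.238095: log2(p) = -2.070389, -p*log2(p) = 0.492950
  p = 4/42 = 0.095238: log2(p) = -3.392317, -p*log2(p) = 0.323078
H = 0.506232 + 0.271954 + 0.528321 + 0.492950 + 0.323078 = 2.122535

H = 2.1225 bits/symbol


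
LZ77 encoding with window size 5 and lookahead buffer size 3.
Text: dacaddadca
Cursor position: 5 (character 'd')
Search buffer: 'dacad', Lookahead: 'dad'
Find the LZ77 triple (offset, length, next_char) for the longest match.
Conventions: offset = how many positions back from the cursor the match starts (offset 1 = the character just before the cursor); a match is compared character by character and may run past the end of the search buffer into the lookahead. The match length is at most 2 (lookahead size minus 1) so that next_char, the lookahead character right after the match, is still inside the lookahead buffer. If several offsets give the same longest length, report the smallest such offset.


Try each offset into the search buffer:
  offset=1 (pos 4, char 'd'): match length 1
  offset=2 (pos 3, char 'a'): match length 0
  offset=3 (pos 2, char 'c'): match length 0
  offset=4 (pos 1, char 'a'): match length 0
  offset=5 (pos 0, char 'd'): match length 2
Longest match has length 2 at offset 5.
next_char = character at position 5 + 2 = 7 -> 'd'

Best match: offset=5, length=2 (matching 'da' starting at position 0)
LZ77 triple: (5, 2, 'd')


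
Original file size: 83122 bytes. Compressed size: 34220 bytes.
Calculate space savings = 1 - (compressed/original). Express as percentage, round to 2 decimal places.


ratio = compressed/original = 34220/83122 = 0.411684
savings = 1 - ratio = 1 - 0.411684 = 0.588316
as a percentage: 0.588316 * 100 = 58.83%

Space savings = 1 - 34220/83122 = 58.83%


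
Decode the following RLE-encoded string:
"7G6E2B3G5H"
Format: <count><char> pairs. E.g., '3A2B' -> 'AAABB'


Expanding each <count><char> pair:
  7G -> 'GGGGGGG'
  6E -> 'EEEEEE'
  2B -> 'BB'
  3G -> 'GGG'
  5H -> 'HHHHH'

Decoded = GGGGGGGEEEEEEBBGGGHHHHH


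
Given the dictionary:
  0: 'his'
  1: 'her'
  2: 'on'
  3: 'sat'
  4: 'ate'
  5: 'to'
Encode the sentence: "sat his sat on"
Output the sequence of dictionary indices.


Look up each word in the dictionary:
  'sat' -> 3
  'his' -> 0
  'sat' -> 3
  'on' -> 2

Encoded: [3, 0, 3, 2]


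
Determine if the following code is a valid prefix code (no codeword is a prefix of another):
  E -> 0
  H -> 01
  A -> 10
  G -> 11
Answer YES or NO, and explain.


Checking each pair (does one codeword prefix another?):
  E='0' vs H='01': prefix -- VIOLATION

NO -- this is NOT a valid prefix code. E (0) is a prefix of H (01).


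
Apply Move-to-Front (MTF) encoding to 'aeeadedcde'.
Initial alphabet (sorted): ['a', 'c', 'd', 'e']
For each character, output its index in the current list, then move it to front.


MTF encoding:
'a': index 0 in ['a', 'c', 'd', 'e'] -> ['a', 'c', 'd', 'e']
'e': index 3 in ['a', 'c', 'd', 'e'] -> ['e', 'a', 'c', 'd']
'e': index 0 in ['e', 'a', 'c', 'd'] -> ['e', 'a', 'c', 'd']
'a': index 1 in ['e', 'a', 'c', 'd'] -> ['a', 'e', 'c', 'd']
'd': index 3 in ['a', 'e', 'c', 'd'] -> ['d', 'a', 'e', 'c']
'e': index 2 in ['d', 'a', 'e', 'c'] -> ['e', 'd', 'a', 'c']
'd': index 1 in ['e', 'd', 'a', 'c'] -> ['d', 'e', 'a', 'c']
'c': index 3 in ['d', 'e', 'a', 'c'] -> ['c', 'd', 'e', 'a']
'd': index 1 in ['c', 'd', 'e', 'a'] -> ['d', 'c', 'e', 'a']
'e': index 2 in ['d', 'c', 'e', 'a'] -> ['e', 'd', 'c', 'a']


Output: [0, 3, 0, 1, 3, 2, 1, 3, 1, 2]


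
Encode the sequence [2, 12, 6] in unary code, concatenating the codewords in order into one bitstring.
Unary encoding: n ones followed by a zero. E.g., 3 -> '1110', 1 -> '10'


Encode each number as n ones followed by a terminating 0:
  2 -> 110 (3 bits)
  12 -> 1111111111110 (13 bits)
  6 -> 1111110 (7 bits)
Total length = 3 + 13 + 7 = 23 bits.

Unary([2, 12, 6]) = 11011111111111101111110 (23 bits)


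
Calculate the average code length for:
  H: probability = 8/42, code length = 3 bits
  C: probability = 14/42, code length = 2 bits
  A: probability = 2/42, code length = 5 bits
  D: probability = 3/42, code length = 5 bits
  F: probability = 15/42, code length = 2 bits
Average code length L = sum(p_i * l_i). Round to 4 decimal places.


Weighted contributions p_i * l_i:
  H: (8/42) * 3 = 24/42
  C: (14/42) * 2 = 28/42
  A: (2/42) * 5 = 10/42
  D: (3/42) * 5 = 15/42
  F: (15/42) * 2 = 30/42
Sum = (24 + 28 + 10 + 15 + 30)/42 = 107/42

L = 107/42 = 2.5476 bits/symbol


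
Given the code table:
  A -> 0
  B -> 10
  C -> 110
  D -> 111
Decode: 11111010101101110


Decoding:
111 -> D
110 -> C
10 -> B
10 -> B
110 -> C
111 -> D
0 -> A


Result: DCBBCDA


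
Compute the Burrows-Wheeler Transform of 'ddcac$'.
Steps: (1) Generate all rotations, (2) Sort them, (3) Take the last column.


Rotations (sorted):
  0: $ddcac -> last char: c
  1: ac$ddc -> last char: c
  2: c$ddca -> last char: a
  3: cac$dd -> last char: d
  4: dcac$d -> last char: d
  5: ddcac$ -> last char: $


BWT = ccadd$


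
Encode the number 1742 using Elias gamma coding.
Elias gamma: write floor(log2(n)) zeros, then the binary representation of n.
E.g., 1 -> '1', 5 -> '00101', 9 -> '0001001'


num_bits = floor(log2(1742)) + 1 = 11
leading_zeros = num_bits - 1 = 10
binary(1742) = 11011001110

Elias gamma(1742) = '0000000000' + '11011001110' = 000000000011011001110 (21 bits)


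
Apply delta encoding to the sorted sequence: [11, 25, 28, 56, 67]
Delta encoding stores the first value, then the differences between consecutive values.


First value: 11
Deltas:
  25 - 11 = 14
  28 - 25 = 3
  56 - 28 = 28
  67 - 56 = 11


Delta encoded: [11, 14, 3, 28, 11]


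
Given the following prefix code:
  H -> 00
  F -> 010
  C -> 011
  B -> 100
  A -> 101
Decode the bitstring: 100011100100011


Decoding step by step:
Bits 100 -> B
Bits 011 -> C
Bits 100 -> B
Bits 100 -> B
Bits 011 -> C


Decoded message: BCBBC


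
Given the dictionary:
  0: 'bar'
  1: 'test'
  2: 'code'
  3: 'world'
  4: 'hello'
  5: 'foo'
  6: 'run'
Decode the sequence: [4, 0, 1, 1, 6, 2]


Look up each index in the dictionary:
  4 -> 'hello'
  0 -> 'bar'
  1 -> 'test'
  1 -> 'test'
  6 -> 'run'
  2 -> 'code'

Decoded: "hello bar test test run code"


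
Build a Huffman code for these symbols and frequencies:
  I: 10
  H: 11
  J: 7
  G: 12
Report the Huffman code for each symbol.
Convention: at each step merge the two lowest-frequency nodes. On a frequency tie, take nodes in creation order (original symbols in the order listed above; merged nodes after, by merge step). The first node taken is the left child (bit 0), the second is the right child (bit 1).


Huffman tree construction:
Step 1: Merge J(7) + I(10) = 17
Step 2: Merge H(11) + G(12) = 23
Step 3: Merge (J+I)(17) + (H+G)(23) = 40
Read each symbol's code off the tree from the root (left child = 0, right child = 1).

Codes:
  I: 01 (length 2)
  H: 10 (length 2)
  J: 00 (length 2)
  G: 11 (length 2)
Average code length: 80/40 = 2.0000 bits/symbol


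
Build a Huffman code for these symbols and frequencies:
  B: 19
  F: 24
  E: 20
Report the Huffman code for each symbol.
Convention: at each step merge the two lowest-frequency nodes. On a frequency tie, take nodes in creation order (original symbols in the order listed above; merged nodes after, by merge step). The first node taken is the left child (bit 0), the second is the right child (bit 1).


Huffman tree construction:
Step 1: Merge B(19) + E(20) = 39
Step 2: Merge F(24) + (B+E)(39) = 63
Read each symbol's code off the tree from the root (left child = 0, right child = 1).

Codes:
  B: 10 (length 2)
  F: 0 (length 1)
  E: 11 (length 2)
Average code length: 102/63 = 1.6190 bits/symbol


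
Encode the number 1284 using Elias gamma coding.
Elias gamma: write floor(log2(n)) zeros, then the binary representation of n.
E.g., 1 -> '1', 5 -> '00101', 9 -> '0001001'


num_bits = floor(log2(1284)) + 1 = 11
leading_zeros = num_bits - 1 = 10
binary(1284) = 10100000100

Elias gamma(1284) = '0000000000' + '10100000100' = 000000000010100000100 (21 bits)


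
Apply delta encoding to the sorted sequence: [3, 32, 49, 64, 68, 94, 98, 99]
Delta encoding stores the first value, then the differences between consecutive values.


First value: 3
Deltas:
  32 - 3 = 29
  49 - 32 = 17
  64 - 49 = 15
  68 - 64 = 4
  94 - 68 = 26
  98 - 94 = 4
  99 - 98 = 1


Delta encoded: [3, 29, 17, 15, 4, 26, 4, 1]


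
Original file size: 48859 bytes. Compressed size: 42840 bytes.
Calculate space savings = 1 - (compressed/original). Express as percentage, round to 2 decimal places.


ratio = compressed/original = 42840/48859 = 0.876809
savings = 1 - ratio = 1 - 0.876809 = 0.123191
as a percentage: 0.123191 * 100 = 12.32%

Space savings = 1 - 42840/48859 = 12.32%


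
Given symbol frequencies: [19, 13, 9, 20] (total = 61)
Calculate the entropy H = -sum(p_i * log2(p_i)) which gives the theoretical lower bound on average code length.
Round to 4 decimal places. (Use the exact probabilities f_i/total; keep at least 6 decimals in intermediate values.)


Per-symbol terms -p_i * log2(p_i) with p_i = f_i/61:
  p = 19/61 = 0.311475: log2(p) = -1.682810, -p*log2(p) = 0.524154
  p = 13/61 = 0.213115: log2(p) = -2.230298, -p*log2(p) = 0.475309
  p = 9/61 = 0.147541: log2(p) = -2.760812, -p*log2(p) = 0.407333
  p = 20/61 = 0.327869: log2(p) = -1.608809, -p*log2(p) = 0.527478
H = 0.524154 + 0.475309 + 0.407333 + 0.527478 = 1.934274

H = 1.9343 bits/symbol


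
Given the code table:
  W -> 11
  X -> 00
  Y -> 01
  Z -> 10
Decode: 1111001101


Decoding:
11 -> W
11 -> W
00 -> X
11 -> W
01 -> Y


Result: WWXWY


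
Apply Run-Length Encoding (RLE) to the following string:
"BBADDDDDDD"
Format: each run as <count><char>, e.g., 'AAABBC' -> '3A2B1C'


Scanning runs left to right:
  i=0: run of 'B' x 2 -> '2B'
  i=2: run of 'A' x 1 -> '1A'
  i=3: run of 'D' x 7 -> '7D'

RLE = 2B1A7D


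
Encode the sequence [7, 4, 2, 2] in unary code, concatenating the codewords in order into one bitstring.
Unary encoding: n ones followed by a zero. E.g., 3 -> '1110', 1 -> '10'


Encode each number as n ones followed by a terminating 0:
  7 -> 11111110 (8 bits)
  4 -> 11110 (5 bits)
  2 -> 110 (3 bits)
  2 -> 110 (3 bits)
Total length = 8 + 5 + 3 + 3 = 19 bits.

Unary([7, 4, 2, 2]) = 1111111011110110110 (19 bits)


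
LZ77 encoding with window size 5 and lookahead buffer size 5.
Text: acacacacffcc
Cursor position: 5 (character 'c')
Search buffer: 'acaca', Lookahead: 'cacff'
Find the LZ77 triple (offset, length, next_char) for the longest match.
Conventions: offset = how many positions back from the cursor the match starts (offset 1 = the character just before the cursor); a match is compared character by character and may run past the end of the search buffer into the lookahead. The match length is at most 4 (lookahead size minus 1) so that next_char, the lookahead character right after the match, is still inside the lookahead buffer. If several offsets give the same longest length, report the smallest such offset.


Try each offset into the search buffer:
  offset=1 (pos 4, char 'a'): match length 0
  offset=2 (pos 3, char 'c'): match length 3
  offset=3 (pos 2, char 'a'): match length 0
  offset=4 (pos 1, char 'c'): match length 3
  offset=5 (pos 0, char 'a'): match length 0
Longest match has length 3, found at offsets 2, 4; take the smallest, offset 2.
next_char = character at position 5 + 3 = 8 -> 'f'

Best match: offset=2, length=3 (matching 'cac' starting at position 3)
LZ77 triple: (2, 3, 'f')


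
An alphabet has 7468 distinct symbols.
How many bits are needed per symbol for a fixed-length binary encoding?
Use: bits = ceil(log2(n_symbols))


log2(7468) = 12.8665
Bracket: 2^12 = 4096 < 7468 <= 2^13 = 8192
So ceil(log2(7468)) = 13

bits = ceil(log2(7468)) = ceil(12.8665) = 13 bits


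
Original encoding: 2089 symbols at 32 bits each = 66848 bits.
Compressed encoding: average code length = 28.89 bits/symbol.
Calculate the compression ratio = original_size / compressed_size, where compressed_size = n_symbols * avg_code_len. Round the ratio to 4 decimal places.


original_size = n_symbols * orig_bits = 2089 * 32 = 66848 bits
compressed_size = n_symbols * avg_code_len = 2089 * 28.89 = 60351.21 bits
ratio = original_size / compressed_size = 66848 / 60351.21 = 1.1076

Compression ratio = 1.1076


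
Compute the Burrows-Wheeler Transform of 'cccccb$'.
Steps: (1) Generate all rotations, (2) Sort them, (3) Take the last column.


Rotations (sorted):
  0: $cccccb -> last char: b
  1: b$ccccc -> last char: c
  2: cb$cccc -> last char: c
  3: ccb$ccc -> last char: c
  4: cccb$cc -> last char: c
  5: ccccb$c -> last char: c
  6: cccccb$ -> last char: $


BWT = bccccc$


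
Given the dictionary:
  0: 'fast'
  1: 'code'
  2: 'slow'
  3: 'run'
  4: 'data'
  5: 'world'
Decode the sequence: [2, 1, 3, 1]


Look up each index in the dictionary:
  2 -> 'slow'
  1 -> 'code'
  3 -> 'run'
  1 -> 'code'

Decoded: "slow code run code"


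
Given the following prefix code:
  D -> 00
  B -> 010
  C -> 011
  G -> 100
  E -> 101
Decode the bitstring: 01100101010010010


Decoding step by step:
Bits 011 -> C
Bits 00 -> D
Bits 101 -> E
Bits 010 -> B
Bits 010 -> B
Bits 010 -> B


Decoded message: CDEBBB


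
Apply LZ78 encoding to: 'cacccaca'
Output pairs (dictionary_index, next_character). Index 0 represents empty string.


LZ78 encoding steps:
Dictionary: {0: ''}
Step 1: w='' (idx 0), next='c' -> output (0, 'c'), add 'c' as idx 1
Step 2: w='' (idx 0), next='a' -> output (0, 'a'), add 'a' as idx 2
Step 3: w='c' (idx 1), next='c' -> output (1, 'c'), add 'cc' as idx 3
Step 4: w='c' (idx 1), next='a' -> output (1, 'a'), add 'ca' as idx 4
Step 5: w='ca' (idx 4), end of input -> output (4, '')


Encoded: [(0, 'c'), (0, 'a'), (1, 'c'), (1, 'a'), (4, '')]


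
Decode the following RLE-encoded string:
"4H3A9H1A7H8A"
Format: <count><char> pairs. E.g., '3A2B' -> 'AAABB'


Expanding each <count><char> pair:
  4H -> 'HHHH'
  3A -> 'AAA'
  9H -> 'HHHHHHHHH'
  1A -> 'A'
  7H -> 'HHHHHHH'
  8A -> 'AAAAAAAA'

Decoded = HHHHAAAHHHHHHHHHAHHHHHHHAAAAAAAA


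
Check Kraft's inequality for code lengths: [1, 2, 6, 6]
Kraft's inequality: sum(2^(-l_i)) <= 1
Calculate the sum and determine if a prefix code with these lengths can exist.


Sum = 2^(-1) + 2^(-2) + 2^(-6) + 2^(-6)
    = 0.5 + 0.25 + 0.015625 + 0.015625
    = 50/64 = 0.78125
Since 0.78125 <= 1, Kraft's inequality IS satisfied.
A prefix code with these lengths CAN exist.

Kraft sum = 0.78125. Satisfied.


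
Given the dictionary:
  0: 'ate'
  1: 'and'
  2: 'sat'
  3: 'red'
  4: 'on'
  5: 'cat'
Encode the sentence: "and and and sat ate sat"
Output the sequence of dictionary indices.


Look up each word in the dictionary:
  'and' -> 1
  'and' -> 1
  'and' -> 1
  'sat' -> 2
  'ate' -> 0
  'sat' -> 2

Encoded: [1, 1, 1, 2, 0, 2]


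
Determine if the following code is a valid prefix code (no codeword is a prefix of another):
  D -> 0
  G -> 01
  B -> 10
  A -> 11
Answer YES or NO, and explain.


Checking each pair (does one codeword prefix another?):
  D='0' vs G='01': prefix -- VIOLATION

NO -- this is NOT a valid prefix code. D (0) is a prefix of G (01).


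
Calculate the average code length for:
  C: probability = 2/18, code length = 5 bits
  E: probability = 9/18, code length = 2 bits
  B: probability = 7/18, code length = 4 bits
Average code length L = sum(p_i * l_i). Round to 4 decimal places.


Weighted contributions p_i * l_i:
  C: (2/18) * 5 = 10/18
  E: (9/18) * 2 = 18/18
  B: (7/18) * 4 = 28/18
Sum = (10 + 18 + 28)/18 = 56/18

L = 56/18 = 3.1111 bits/symbol


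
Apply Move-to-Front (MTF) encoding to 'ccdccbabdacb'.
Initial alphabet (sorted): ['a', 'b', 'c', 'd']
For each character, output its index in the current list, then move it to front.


MTF encoding:
'c': index 2 in ['a', 'b', 'c', 'd'] -> ['c', 'a', 'b', 'd']
'c': index 0 in ['c', 'a', 'b', 'd'] -> ['c', 'a', 'b', 'd']
'd': index 3 in ['c', 'a', 'b', 'd'] -> ['d', 'c', 'a', 'b']
'c': index 1 in ['d', 'c', 'a', 'b'] -> ['c', 'd', 'a', 'b']
'c': index 0 in ['c', 'd', 'a', 'b'] -> ['c', 'd', 'a', 'b']
'b': index 3 in ['c', 'd', 'a', 'b'] -> ['b', 'c', 'd', 'a']
'a': index 3 in ['b', 'c', 'd', 'a'] -> ['a', 'b', 'c', 'd']
'b': index 1 in ['a', 'b', 'c', 'd'] -> ['b', 'a', 'c', 'd']
'd': index 3 in ['b', 'a', 'c', 'd'] -> ['d', 'b', 'a', 'c']
'a': index 2 in ['d', 'b', 'a', 'c'] -> ['a', 'd', 'b', 'c']
'c': index 3 in ['a', 'd', 'b', 'c'] -> ['c', 'a', 'd', 'b']
'b': index 3 in ['c', 'a', 'd', 'b'] -> ['b', 'c', 'a', 'd']


Output: [2, 0, 3, 1, 0, 3, 3, 1, 3, 2, 3, 3]


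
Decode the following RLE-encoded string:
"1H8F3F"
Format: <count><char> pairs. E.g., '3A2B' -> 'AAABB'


Expanding each <count><char> pair:
  1H -> 'H'
  8F -> 'FFFFFFFF'
  3F -> 'FFF'

Decoded = HFFFFFFFFFFF


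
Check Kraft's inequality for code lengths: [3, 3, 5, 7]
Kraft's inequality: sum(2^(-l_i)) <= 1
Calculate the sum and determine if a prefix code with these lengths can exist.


Sum = 2^(-3) + 2^(-3) + 2^(-5) + 2^(-7)
    = 0.125 + 0.125 + 0.03125 + 0.0078125
    = 37/128 = 0.2890625
Since 0.2890625 <= 1, Kraft's inequality IS satisfied.
A prefix code with these lengths CAN exist.

Kraft sum = 0.2890625. Satisfied.


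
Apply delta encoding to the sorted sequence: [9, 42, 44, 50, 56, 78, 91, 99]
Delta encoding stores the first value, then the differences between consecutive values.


First value: 9
Deltas:
  42 - 9 = 33
  44 - 42 = 2
  50 - 44 = 6
  56 - 50 = 6
  78 - 56 = 22
  91 - 78 = 13
  99 - 91 = 8


Delta encoded: [9, 33, 2, 6, 6, 22, 13, 8]


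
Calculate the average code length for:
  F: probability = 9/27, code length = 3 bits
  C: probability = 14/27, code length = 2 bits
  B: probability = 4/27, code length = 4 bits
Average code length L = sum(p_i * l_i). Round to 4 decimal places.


Weighted contributions p_i * l_i:
  F: (9/27) * 3 = 27/27
  C: (14/27) * 2 = 28/27
  B: (4/27) * 4 = 16/27
Sum = (27 + 28 + 16)/27 = 71/27

L = 71/27 = 2.6296 bits/symbol


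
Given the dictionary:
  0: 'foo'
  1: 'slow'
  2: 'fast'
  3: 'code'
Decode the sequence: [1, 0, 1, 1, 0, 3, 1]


Look up each index in the dictionary:
  1 -> 'slow'
  0 -> 'foo'
  1 -> 'slow'
  1 -> 'slow'
  0 -> 'foo'
  3 -> 'code'
  1 -> 'slow'

Decoded: "slow foo slow slow foo code slow"


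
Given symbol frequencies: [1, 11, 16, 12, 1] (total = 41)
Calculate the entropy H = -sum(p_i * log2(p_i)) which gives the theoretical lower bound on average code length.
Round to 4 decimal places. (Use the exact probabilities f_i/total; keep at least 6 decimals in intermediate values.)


Per-symbol terms -p_i * log2(p_i) with p_i = f_i/41:
  p = 1/41 = 0.024390: log2(p) = -5.357552, -p*log2(p) = 0.130672
  p = 11/41 = 0.268293: log2(p) = -1.898120, -p*log2(p) = 0.509252
  p = 16/41 = 0.390244: log2(p) = -1.357552, -p*log2(p) = 0.529776
  p = 12/41 = 0.292683: log2(p) = -1.772590, -p*log2(p) = 0.518807
  p = 1/41 = 0.024390: log2(p) = -5.357552, -p*log2(p) = 0.130672
H = 0.130672 + 0.509252 + 0.529776 + 0.518807 + 0.130672 = 1.819179

H = 1.8192 bits/symbol


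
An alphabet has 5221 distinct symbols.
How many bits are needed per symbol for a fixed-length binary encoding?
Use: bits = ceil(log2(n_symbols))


log2(5221) = 12.3501
Bracket: 2^12 = 4096 < 5221 <= 2^13 = 8192
So ceil(log2(5221)) = 13

bits = ceil(log2(5221)) = ceil(12.3501) = 13 bits


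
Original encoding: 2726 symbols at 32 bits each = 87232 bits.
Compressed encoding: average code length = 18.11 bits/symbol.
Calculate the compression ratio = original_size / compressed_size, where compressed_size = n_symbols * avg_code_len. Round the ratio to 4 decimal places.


original_size = n_symbols * orig_bits = 2726 * 32 = 87232 bits
compressed_size = n_symbols * avg_code_len = 2726 * 18.11 = 49367.86 bits
ratio = original_size / compressed_size = 87232 / 49367.86 = 1.767

Compression ratio = 1.767


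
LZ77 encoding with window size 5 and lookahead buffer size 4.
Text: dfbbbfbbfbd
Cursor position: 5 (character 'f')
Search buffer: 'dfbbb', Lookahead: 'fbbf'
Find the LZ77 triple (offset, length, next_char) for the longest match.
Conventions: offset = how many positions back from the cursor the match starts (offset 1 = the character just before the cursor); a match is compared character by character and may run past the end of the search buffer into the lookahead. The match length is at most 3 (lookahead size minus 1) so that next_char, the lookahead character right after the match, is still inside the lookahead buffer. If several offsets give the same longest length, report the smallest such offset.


Try each offset into the search buffer:
  offset=1 (pos 4, char 'b'): match length 0
  offset=2 (pos 3, char 'b'): match length 0
  offset=3 (pos 2, char 'b'): match length 0
  offset=4 (pos 1, char 'f'): match length 3
  offset=5 (pos 0, char 'd'): match length 0
Longest match has length 3 at offset 4.
next_char = character at position 5 + 3 = 8 -> 'f'

Best match: offset=4, length=3 (matching 'fbb' starting at position 1)
LZ77 triple: (4, 3, 'f')


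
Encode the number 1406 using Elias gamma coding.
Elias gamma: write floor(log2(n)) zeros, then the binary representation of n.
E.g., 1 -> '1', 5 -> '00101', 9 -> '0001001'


num_bits = floor(log2(1406)) + 1 = 11
leading_zeros = num_bits - 1 = 10
binary(1406) = 10101111110

Elias gamma(1406) = '0000000000' + '10101111110' = 000000000010101111110 (21 bits)


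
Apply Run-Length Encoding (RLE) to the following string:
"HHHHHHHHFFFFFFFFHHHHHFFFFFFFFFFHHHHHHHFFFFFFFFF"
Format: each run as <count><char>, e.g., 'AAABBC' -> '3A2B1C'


Scanning runs left to right:
  i=0: run of 'H' x 8 -> '8H'
  i=8: run of 'F' x 8 -> '8F'
  i=16: run of 'H' x 5 -> '5H'
  i=21: run of 'F' x 10 -> '10F'
  i=31: run of 'H' x 7 -> '7H'
  i=38: run of 'F' x 9 -> '9F'

RLE = 8H8F5H10F7H9F


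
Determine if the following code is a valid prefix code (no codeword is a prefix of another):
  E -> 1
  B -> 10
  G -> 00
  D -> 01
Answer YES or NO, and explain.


Checking each pair (does one codeword prefix another?):
  E='1' vs B='10': prefix -- VIOLATION

NO -- this is NOT a valid prefix code. E (1) is a prefix of B (10).


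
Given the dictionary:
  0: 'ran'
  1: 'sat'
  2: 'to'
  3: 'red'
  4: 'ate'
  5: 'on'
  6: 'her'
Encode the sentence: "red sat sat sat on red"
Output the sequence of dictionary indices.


Look up each word in the dictionary:
  'red' -> 3
  'sat' -> 1
  'sat' -> 1
  'sat' -> 1
  'on' -> 5
  'red' -> 3

Encoded: [3, 1, 1, 1, 5, 3]


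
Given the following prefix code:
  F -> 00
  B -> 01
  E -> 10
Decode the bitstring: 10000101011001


Decoding step by step:
Bits 10 -> E
Bits 00 -> F
Bits 01 -> B
Bits 01 -> B
Bits 01 -> B
Bits 10 -> E
Bits 01 -> B


Decoded message: EFBBBEB


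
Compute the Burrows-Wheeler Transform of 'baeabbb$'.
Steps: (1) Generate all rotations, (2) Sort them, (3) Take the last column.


Rotations (sorted):
  0: $baeabbb -> last char: b
  1: abbb$bae -> last char: e
  2: aeabbb$b -> last char: b
  3: b$baeabb -> last char: b
  4: baeabbb$ -> last char: $
  5: bb$baeab -> last char: b
  6: bbb$baea -> last char: a
  7: eabbb$ba -> last char: a


BWT = bebb$baa


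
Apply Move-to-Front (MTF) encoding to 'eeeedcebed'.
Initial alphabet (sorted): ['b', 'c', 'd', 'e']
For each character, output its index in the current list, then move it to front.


MTF encoding:
'e': index 3 in ['b', 'c', 'd', 'e'] -> ['e', 'b', 'c', 'd']
'e': index 0 in ['e', 'b', 'c', 'd'] -> ['e', 'b', 'c', 'd']
'e': index 0 in ['e', 'b', 'c', 'd'] -> ['e', 'b', 'c', 'd']
'e': index 0 in ['e', 'b', 'c', 'd'] -> ['e', 'b', 'c', 'd']
'd': index 3 in ['e', 'b', 'c', 'd'] -> ['d', 'e', 'b', 'c']
'c': index 3 in ['d', 'e', 'b', 'c'] -> ['c', 'd', 'e', 'b']
'e': index 2 in ['c', 'd', 'e', 'b'] -> ['e', 'c', 'd', 'b']
'b': index 3 in ['e', 'c', 'd', 'b'] -> ['b', 'e', 'c', 'd']
'e': index 1 in ['b', 'e', 'c', 'd'] -> ['e', 'b', 'c', 'd']
'd': index 3 in ['e', 'b', 'c', 'd'] -> ['d', 'e', 'b', 'c']


Output: [3, 0, 0, 0, 3, 3, 2, 3, 1, 3]


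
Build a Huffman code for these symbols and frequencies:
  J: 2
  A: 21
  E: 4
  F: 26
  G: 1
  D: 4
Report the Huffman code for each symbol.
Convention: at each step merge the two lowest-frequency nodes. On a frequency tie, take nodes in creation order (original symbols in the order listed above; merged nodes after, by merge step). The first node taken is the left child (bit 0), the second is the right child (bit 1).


Huffman tree construction:
Step 1: Merge G(1) + J(2) = 3
Step 2: Merge (G+J)(3) + E(4) = 7
Step 3: Merge D(4) + ((G+J)+E)(7) = 11
Step 4: Merge (D+((G+J)+E))(11) + A(21) = 32
Step 5: Merge F(26) + ((D+((G+J)+E))+A)(32) = 58
Read each symbol's code off the tree from the root (left child = 0, right child = 1).

Codes:
  J: 10101 (length 5)
  A: 11 (length 2)
  E: 1011 (length 4)
  F: 0 (length 1)
  G: 10100 (length 5)
  D: 100 (length 3)
Average code length: 111/58 = 1.9138 bits/symbol


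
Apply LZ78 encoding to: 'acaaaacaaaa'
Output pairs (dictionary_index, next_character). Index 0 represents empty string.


LZ78 encoding steps:
Dictionary: {0: ''}
Step 1: w='' (idx 0), next='a' -> output (0, 'a'), add 'a' as idx 1
Step 2: w='' (idx 0), next='c' -> output (0, 'c'), add 'c' as idx 2
Step 3: w='a' (idx 1), next='a' -> output (1, 'a'), add 'aa' as idx 3
Step 4: w='aa' (idx 3), next='c' -> output (3, 'c'), add 'aac' as idx 4
Step 5: w='aa' (idx 3), next='a' -> output (3, 'a'), add 'aaa' as idx 5
Step 6: w='a' (idx 1), end of input -> output (1, '')


Encoded: [(0, 'a'), (0, 'c'), (1, 'a'), (3, 'c'), (3, 'a'), (1, '')]


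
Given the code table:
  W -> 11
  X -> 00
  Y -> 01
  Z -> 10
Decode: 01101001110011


Decoding:
01 -> Y
10 -> Z
10 -> Z
01 -> Y
11 -> W
00 -> X
11 -> W


Result: YZZYWXW


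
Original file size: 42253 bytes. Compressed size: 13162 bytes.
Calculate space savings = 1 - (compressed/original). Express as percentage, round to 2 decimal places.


ratio = compressed/original = 13162/42253 = 0.311505
savings = 1 - ratio = 1 - 0.311505 = 0.688495
as a percentage: 0.688495 * 100 = 68.85%

Space savings = 1 - 13162/42253 = 68.85%


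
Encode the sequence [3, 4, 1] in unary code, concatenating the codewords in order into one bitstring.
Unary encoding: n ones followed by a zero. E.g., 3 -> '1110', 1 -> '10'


Encode each number as n ones followed by a terminating 0:
  3 -> 1110 (4 bits)
  4 -> 11110 (5 bits)
  1 -> 10 (2 bits)
Total length = 4 + 5 + 2 = 11 bits.

Unary([3, 4, 1]) = 11101111010 (11 bits)


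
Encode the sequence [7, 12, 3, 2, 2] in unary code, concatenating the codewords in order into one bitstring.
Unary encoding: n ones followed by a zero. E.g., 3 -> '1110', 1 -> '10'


Encode each number as n ones followed by a terminating 0:
  7 -> 11111110 (8 bits)
  12 -> 1111111111110 (13 bits)
  3 -> 1110 (4 bits)
  2 -> 110 (3 bits)
  2 -> 110 (3 bits)
Total length = 8 + 13 + 4 + 3 + 3 = 31 bits.

Unary([7, 12, 3, 2, 2]) = 1111111011111111111101110110110 (31 bits)


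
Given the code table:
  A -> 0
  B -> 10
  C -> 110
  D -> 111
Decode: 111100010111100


Decoding:
111 -> D
10 -> B
0 -> A
0 -> A
10 -> B
111 -> D
10 -> B
0 -> A


Result: DBAABDBA


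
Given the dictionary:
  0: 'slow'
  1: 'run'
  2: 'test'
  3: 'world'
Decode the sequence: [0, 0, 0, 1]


Look up each index in the dictionary:
  0 -> 'slow'
  0 -> 'slow'
  0 -> 'slow'
  1 -> 'run'

Decoded: "slow slow slow run"


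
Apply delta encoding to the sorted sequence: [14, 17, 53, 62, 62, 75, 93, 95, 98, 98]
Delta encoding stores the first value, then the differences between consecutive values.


First value: 14
Deltas:
  17 - 14 = 3
  53 - 17 = 36
  62 - 53 = 9
  62 - 62 = 0
  75 - 62 = 13
  93 - 75 = 18
  95 - 93 = 2
  98 - 95 = 3
  98 - 98 = 0


Delta encoded: [14, 3, 36, 9, 0, 13, 18, 2, 3, 0]


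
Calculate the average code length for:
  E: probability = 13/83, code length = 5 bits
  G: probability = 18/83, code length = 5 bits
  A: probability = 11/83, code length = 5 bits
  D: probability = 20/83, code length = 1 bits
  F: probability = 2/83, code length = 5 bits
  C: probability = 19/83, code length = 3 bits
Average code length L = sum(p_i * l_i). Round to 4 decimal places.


Weighted contributions p_i * l_i:
  E: (13/83) * 5 = 65/83
  G: (18/83) * 5 = 90/83
  A: (11/83) * 5 = 55/83
  D: (20/83) * 1 = 20/83
  F: (2/83) * 5 = 10/83
  C: (19/83) * 3 = 57/83
Sum = (65 + 90 + 55 + 20 + 10 + 57)/83 = 297/83

L = 297/83 = 3.5783 bits/symbol


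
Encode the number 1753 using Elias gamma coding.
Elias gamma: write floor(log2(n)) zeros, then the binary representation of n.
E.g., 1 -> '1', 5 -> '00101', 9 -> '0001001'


num_bits = floor(log2(1753)) + 1 = 11
leading_zeros = num_bits - 1 = 10
binary(1753) = 11011011001

Elias gamma(1753) = '0000000000' + '11011011001' = 000000000011011011001 (21 bits)


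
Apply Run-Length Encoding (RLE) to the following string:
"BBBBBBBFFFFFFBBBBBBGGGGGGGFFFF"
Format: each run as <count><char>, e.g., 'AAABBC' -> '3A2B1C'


Scanning runs left to right:
  i=0: run of 'B' x 7 -> '7B'
  i=7: run of 'F' x 6 -> '6F'
  i=13: run of 'B' x 6 -> '6B'
  i=19: run of 'G' x 7 -> '7G'
  i=26: run of 'F' x 4 -> '4F'

RLE = 7B6F6B7G4F
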